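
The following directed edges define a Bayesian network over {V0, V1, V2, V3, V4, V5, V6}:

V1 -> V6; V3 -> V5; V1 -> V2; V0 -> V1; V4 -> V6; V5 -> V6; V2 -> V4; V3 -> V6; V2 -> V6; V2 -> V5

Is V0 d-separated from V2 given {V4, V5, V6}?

There are 5 undirected paths between V0 and V2; checking each against the conditioning set {V4, V5, V6}:
Path 1: V0 → V1 → V6 ← V3 → V5 ← V2
  V1 is a chain and V1 is not conditioned on; V6 is a collider and V6 is conditioned on, which opens it; V3 is a fork and V3 is not conditioned on; V5 is a collider and V5 is conditioned on, which opens it — no node blocks this path, so it is active.
Path 2: V0 → V1 → V6 ← V4 ← V2
  V4 is a chain here and V4 is conditioned on, so the path is blocked at V4.
Path 3: V0 → V1 → V6 ← V2
  V1 is a chain and V1 is not conditioned on; V6 is a collider and V6 is conditioned on, which opens it — no node blocks this path, so it is active.
Path 4: V0 → V1 → V6 ← V5 ← V2
  V5 is a chain here and V5 is conditioned on, so the path is blocked at V5.
Path 5: V0 → V1 → V2
  V1 is a chain and V1 is not conditioned on — no node blocks this path, so it is active.
Because an active path exists, V0 and V2 are not d-separated.

No — V0 and V2 are not d-separated given {V4, V5, V6}.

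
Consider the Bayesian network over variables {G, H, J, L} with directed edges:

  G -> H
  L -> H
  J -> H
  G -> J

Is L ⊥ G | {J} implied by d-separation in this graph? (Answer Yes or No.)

Yes — L and G are d-separated given {J}.

2 paths connect L and G; each must be blocked for d-separation to hold:
  1. L → H ← J ← G — H:collider[blocks]; J:chain[blocks] ⇒ blocked
  2. L → H ← G — H:collider[blocks] ⇒ blocked
Every path is blocked, so L and G are d-separated given {J}.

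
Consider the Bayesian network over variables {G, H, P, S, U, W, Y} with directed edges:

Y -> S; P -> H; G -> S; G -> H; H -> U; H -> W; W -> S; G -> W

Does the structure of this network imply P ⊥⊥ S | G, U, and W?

Yes

We examine all 4 paths between P and S:
  1. P → H → W → S — H:chain[open]; W:chain[blocks] ⇒ blocked
  2. P → H → W ← G → S — H:chain[open]; W:collider[open]; G:fork[blocks] ⇒ blocked
  3. P → H ← G → W → S — H:collider[open]; G:fork[blocks]; W:chain[blocks] ⇒ blocked
  4. P → H ← G → S — H:collider[open]; G:fork[blocks] ⇒ blocked
All paths are blocked; P ⊥ S | {G, U, W} holds.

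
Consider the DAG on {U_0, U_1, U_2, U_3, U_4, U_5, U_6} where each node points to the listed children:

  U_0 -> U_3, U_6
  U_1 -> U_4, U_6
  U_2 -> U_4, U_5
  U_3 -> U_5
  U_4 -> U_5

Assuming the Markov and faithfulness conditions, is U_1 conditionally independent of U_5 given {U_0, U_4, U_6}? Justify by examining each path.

3 paths connect U_1 and U_5; each must be blocked for d-separation to hold:
Path 1: U_1 → U_4 → U_5
  U_4 is a chain here and U_4 is conditioned on, so the path is blocked at U_4.
Path 2: U_1 → U_4 ← U_2 → U_5
  U_4 is a collider and U_4 is conditioned on, which opens it; U_2 is a fork and U_2 is not conditioned on — no node blocks this path, so it is active.
Path 3: U_1 → U_6 ← U_0 → U_3 → U_5
  U_0 is a fork here and U_0 is conditioned on, so the path is blocked at U_0.
At least one path is unblocked, so d-separation fails.

No — U_1 and U_5 are not d-separated given {U_0, U_4, U_6}.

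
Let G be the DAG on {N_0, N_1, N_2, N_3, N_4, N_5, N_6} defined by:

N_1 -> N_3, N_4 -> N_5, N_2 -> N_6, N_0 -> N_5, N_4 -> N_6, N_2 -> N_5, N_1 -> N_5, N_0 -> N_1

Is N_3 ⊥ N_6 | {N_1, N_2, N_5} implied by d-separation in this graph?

Yes

There are 4 undirected paths between N_3 and N_6; checking each against the conditioning set {N_1, N_2, N_5}:
Path 1: N_3 ← N_1 → N_5 ← N_2 → N_6
  N_1 is a fork here and N_1 is conditioned on, so the path is blocked at N_1.
Path 2: N_3 ← N_1 → N_5 ← N_4 → N_6
  N_1 is a fork here and N_1 is conditioned on, so the path is blocked at N_1.
Path 3: N_3 ← N_1 ← N_0 → N_5 ← N_2 → N_6
  N_1 is a chain here and N_1 is conditioned on, so the path is blocked at N_1.
Path 4: N_3 ← N_1 ← N_0 → N_5 ← N_4 → N_6
  N_1 is a chain here and N_1 is conditioned on, so the path is blocked at N_1.
All paths are blocked; N_3 ⊥ N_6 | {N_1, N_2, N_5} holds.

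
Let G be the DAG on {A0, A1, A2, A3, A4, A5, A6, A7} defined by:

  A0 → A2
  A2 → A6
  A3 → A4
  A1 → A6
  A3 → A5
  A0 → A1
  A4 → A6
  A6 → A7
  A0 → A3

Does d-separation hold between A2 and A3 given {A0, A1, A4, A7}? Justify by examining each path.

Yes — A2 and A3 are d-separated given {A0, A1, A4, A7}.

Enumerating the 4 paths from A2 to A3 and testing each for blocking by {A0, A1, A4, A7}:
Path 1: A2 ← A0 → A1 → A6 ← A4 ← A3
  A0 is a fork here and A0 is conditioned on, so the path is blocked at A0.
Path 2: A2 ← A0 → A3
  A0 is a fork here and A0 is conditioned on, so the path is blocked at A0.
Path 3: A2 → A6 ← A1 ← A0 → A3
  A1 is a chain here and A1 is conditioned on, so the path is blocked at A1.
Path 4: A2 → A6 ← A4 ← A3
  A4 is a chain here and A4 is conditioned on, so the path is blocked at A4.
All paths are blocked; A2 ⊥ A3 | {A0, A1, A4, A7} holds.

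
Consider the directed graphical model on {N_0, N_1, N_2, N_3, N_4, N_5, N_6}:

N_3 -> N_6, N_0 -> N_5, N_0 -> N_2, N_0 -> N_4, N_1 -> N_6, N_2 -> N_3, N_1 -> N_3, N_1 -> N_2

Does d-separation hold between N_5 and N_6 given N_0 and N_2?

Yes — N_5 and N_6 are d-separated given {N_0, N_2}.

Enumerating the 4 paths from N_5 to N_6 and testing each for blocking by {N_0, N_2}:
  1. N_5 ← N_0 → N_2 ← N_1 → N_3 → N_6 — N_0:fork[blocks]; N_2:collider[open]; N_1:fork[open]; N_3:chain[open] ⇒ blocked
  2. N_5 ← N_0 → N_2 ← N_1 → N_6 — N_0:fork[blocks]; N_2:collider[open]; N_1:fork[open] ⇒ blocked
  3. N_5 ← N_0 → N_2 → N_3 ← N_1 → N_6 — N_0:fork[blocks]; N_2:chain[blocks]; N_3:collider[blocks]; N_1:fork[open] ⇒ blocked
  4. N_5 ← N_0 → N_2 → N_3 → N_6 — N_0:fork[blocks]; N_2:chain[blocks]; N_3:chain[open] ⇒ blocked
All paths are blocked; N_5 ⊥ N_6 | {N_0, N_2} holds.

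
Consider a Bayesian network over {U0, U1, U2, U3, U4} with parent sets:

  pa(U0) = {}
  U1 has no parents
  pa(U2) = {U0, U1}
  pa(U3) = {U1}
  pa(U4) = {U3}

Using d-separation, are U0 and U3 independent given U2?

The only undirected path from U0 to U3 is:
Path 1: U0 → U2 ← U1 → U3
  U2 is a collider and U2 is conditioned on, which opens it; U1 is a fork and U1 is not conditioned on — no node blocks this path, so it is active.
At least one path is unblocked, so d-separation fails.

No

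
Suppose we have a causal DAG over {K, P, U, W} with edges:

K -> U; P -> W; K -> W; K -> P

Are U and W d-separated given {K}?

There are 2 undirected paths between U and W; checking each against the conditioning set {K}:
  1. U ← K → W — K:fork[blocks] ⇒ blocked
  2. U ← K → P → W — K:fork[blocks]; P:chain[open] ⇒ blocked
All paths are blocked; U ⊥ W | {K} holds.

Yes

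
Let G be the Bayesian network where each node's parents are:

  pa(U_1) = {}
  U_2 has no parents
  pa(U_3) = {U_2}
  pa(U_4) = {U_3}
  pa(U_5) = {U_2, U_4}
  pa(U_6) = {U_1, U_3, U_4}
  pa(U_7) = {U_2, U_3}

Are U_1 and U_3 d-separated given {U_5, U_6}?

We examine all 4 paths between U_1 and U_3:
  1. U_1 → U_6 ← U_3 — U_6:collider[open] ⇒ active
  2. U_1 → U_6 ← U_4 ← U_3 — U_6:collider[open]; U_4:chain[open] ⇒ active
  3. U_1 → U_6 ← U_4 → U_5 ← U_2 → U_7 ← U_3 — U_6:collider[open]; U_4:fork[open]; U_5:collider[open]; U_2:fork[open]; U_7:collider[blocks] ⇒ blocked
  4. U_1 → U_6 ← U_4 → U_5 ← U_2 → U_3 — U_6:collider[open]; U_4:fork[open]; U_5:collider[open]; U_2:fork[open] ⇒ active
Because an active path exists, U_1 and U_3 are not d-separated.

No — U_1 and U_3 are not d-separated given {U_5, U_6}.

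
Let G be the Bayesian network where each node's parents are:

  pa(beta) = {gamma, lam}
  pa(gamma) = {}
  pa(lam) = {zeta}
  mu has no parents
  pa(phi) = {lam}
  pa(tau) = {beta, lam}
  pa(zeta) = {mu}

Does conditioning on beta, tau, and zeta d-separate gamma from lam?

No

We examine all 2 paths between gamma and lam:
  1. gamma → beta → tau ← lam — beta:chain[blocks]; tau:collider[open] ⇒ blocked
  2. gamma → beta ← lam — beta:collider[open] ⇒ active
Because an active path exists, gamma and lam are not d-separated.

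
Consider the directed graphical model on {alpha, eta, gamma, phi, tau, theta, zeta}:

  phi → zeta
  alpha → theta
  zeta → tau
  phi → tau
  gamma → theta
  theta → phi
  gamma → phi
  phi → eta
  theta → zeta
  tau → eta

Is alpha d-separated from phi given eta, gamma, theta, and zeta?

5 paths connect alpha and phi; each must be blocked for d-separation to hold:
Path 1: alpha → theta → phi
  theta is a chain here and theta is conditioned on, so the path is blocked at theta.
Path 2: alpha → theta → zeta → tau ← phi
  theta is a chain here and theta is conditioned on, so the path is blocked at theta.
Path 3: alpha → theta → zeta → tau → eta ← phi
  theta is a chain here and theta is conditioned on, so the path is blocked at theta.
Path 4: alpha → theta → zeta ← phi
  theta is a chain here and theta is conditioned on, so the path is blocked at theta.
Path 5: alpha → theta ← gamma → phi
  gamma is a fork here and gamma is conditioned on, so the path is blocked at gamma.
All paths are blocked; alpha ⊥ phi | {eta, gamma, theta, zeta} holds.

Yes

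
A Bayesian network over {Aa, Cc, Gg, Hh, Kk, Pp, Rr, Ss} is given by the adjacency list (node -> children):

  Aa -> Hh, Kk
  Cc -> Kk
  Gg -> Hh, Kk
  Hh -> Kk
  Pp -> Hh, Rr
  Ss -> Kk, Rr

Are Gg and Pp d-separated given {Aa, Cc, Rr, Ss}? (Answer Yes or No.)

There are 6 undirected paths between Gg and Pp; checking each against the conditioning set {Aa, Cc, Rr, Ss}:
Path 1: Gg → Kk ← Aa → Hh ← Pp
  Kk is a collider here and neither Kk nor any of its descendants is conditioned on, so the collider stays closed — the path is blocked at Kk.
Path 2: Gg → Kk ← Ss → Rr ← Pp
  Kk is a collider here and neither Kk nor any of its descendants is conditioned on, so the collider stays closed — the path is blocked at Kk.
Path 3: Gg → Kk ← Hh ← Pp
  Kk is a collider here and neither Kk nor any of its descendants is conditioned on, so the collider stays closed — the path is blocked at Kk.
Path 4: Gg → Hh ← Aa → Kk ← Ss → Rr ← Pp
  Hh is a collider here and neither Hh nor any of its descendants is conditioned on, so the collider stays closed — the path is blocked at Hh.
Path 5: Gg → Hh ← Pp
  Hh is a collider here and neither Hh nor any of its descendants is conditioned on, so the collider stays closed — the path is blocked at Hh.
Path 6: Gg → Hh → Kk ← Ss → Rr ← Pp
  Kk is a collider here and neither Kk nor any of its descendants is conditioned on, so the collider stays closed — the path is blocked at Kk.
Every path is blocked, so Gg and Pp are d-separated given {Aa, Cc, Rr, Ss}.

Yes — Gg and Pp are d-separated given {Aa, Cc, Rr, Ss}.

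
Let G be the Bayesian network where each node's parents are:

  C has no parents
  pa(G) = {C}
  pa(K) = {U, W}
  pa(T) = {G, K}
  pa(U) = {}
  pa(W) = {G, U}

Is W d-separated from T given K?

No

Enumerating the 3 paths from W to T and testing each for blocking by {K}:
Path 1: W ← U → K → T
  K is a chain here and K is conditioned on, so the path is blocked at K.
Path 2: W → K → T
  K is a chain here and K is conditioned on, so the path is blocked at K.
Path 3: W ← G → T
  G is a fork and G is not conditioned on — no node blocks this path, so it is active.
Because an active path exists, W and T are not d-separated.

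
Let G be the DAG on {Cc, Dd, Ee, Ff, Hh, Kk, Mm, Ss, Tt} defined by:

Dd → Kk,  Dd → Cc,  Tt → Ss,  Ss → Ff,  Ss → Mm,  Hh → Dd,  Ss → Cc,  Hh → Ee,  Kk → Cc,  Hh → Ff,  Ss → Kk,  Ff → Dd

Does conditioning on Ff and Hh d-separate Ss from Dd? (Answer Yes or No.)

Yes

Enumerating the 6 paths from Ss to Dd and testing each for blocking by {Ff, Hh}:
  1. Ss → Cc ← Dd — Cc:collider[blocks] ⇒ blocked
  2. Ss → Cc ← Kk ← Dd — Cc:collider[blocks]; Kk:chain[open] ⇒ blocked
  3. Ss → Kk → Cc ← Dd — Kk:chain[open]; Cc:collider[blocks] ⇒ blocked
  4. Ss → Kk ← Dd — Kk:collider[blocks] ⇒ blocked
  5. Ss → Ff → Dd — Ff:chain[blocks] ⇒ blocked
  6. Ss → Ff ← Hh → Dd — Ff:collider[open]; Hh:fork[blocks] ⇒ blocked
All paths are blocked; Ss ⊥ Dd | {Ff, Hh} holds.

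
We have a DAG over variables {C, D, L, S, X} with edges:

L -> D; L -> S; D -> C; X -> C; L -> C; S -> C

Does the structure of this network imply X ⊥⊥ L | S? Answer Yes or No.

Yes

Enumerating the 3 paths from X to L and testing each for blocking by {S}:
Path 1: X → C ← S ← L
  C is a collider here and neither C nor any of its descendants is conditioned on, so the collider stays closed — the path is blocked at C.
Path 2: X → C ← D ← L
  C is a collider here and neither C nor any of its descendants is conditioned on, so the collider stays closed — the path is blocked at C.
Path 3: X → C ← L
  C is a collider here and neither C nor any of its descendants is conditioned on, so the collider stays closed — the path is blocked at C.
All paths are blocked; X ⊥ L | {S} holds.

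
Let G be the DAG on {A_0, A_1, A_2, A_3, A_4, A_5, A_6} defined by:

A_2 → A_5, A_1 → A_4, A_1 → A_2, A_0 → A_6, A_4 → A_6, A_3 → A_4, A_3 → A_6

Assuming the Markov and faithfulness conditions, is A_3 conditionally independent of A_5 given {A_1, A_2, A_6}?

Yes

There are 2 undirected paths between A_3 and A_5; checking each against the conditioning set {A_1, A_2, A_6}:
Path 1: A_3 → A_4 ← A_1 → A_2 → A_5
  A_1 is a fork here and A_1 is conditioned on, so the path is blocked at A_1.
Path 2: A_3 → A_6 ← A_4 ← A_1 → A_2 → A_5
  A_1 is a fork here and A_1 is conditioned on, so the path is blocked at A_1.
Every path is blocked, so A_3 and A_5 are d-separated given {A_1, A_2, A_6}.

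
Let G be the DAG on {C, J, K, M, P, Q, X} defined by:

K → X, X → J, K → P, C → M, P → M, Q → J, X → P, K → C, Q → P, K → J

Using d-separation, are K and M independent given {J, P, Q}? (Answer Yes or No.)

No

There are 6 undirected paths between K and M; checking each against the conditioning set {J, P, Q}:
  1. K → P → M — P:chain[blocks] ⇒ blocked
  2. K → J ← X → P → M — J:collider[open]; X:fork[open]; P:chain[blocks] ⇒ blocked
  3. K → J ← Q → P → M — J:collider[open]; Q:fork[blocks]; P:chain[blocks] ⇒ blocked
  4. K → X → P → M — X:chain[open]; P:chain[blocks] ⇒ blocked
  5. K → X → J ← Q → P → M — X:chain[open]; J:collider[open]; Q:fork[blocks]; P:chain[blocks] ⇒ blocked
  6. K → C → M — C:chain[open] ⇒ active
Because an active path exists, K and M are not d-separated.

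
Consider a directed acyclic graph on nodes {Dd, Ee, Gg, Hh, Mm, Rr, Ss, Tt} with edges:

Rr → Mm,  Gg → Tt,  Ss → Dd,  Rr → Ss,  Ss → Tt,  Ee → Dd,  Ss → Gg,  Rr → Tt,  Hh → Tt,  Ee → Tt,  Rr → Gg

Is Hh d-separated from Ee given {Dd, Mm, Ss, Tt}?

6 paths connect Hh and Ee; each must be blocked for d-separation to hold:
Path 1: Hh → Tt ← Gg ← Ss → Dd ← Ee
  Ss is a fork here and Ss is conditioned on, so the path is blocked at Ss.
Path 2: Hh → Tt ← Gg ← Rr → Ss → Dd ← Ee
  Ss is a chain here and Ss is conditioned on, so the path is blocked at Ss.
Path 3: Hh → Tt ← Ss → Dd ← Ee
  Ss is a fork here and Ss is conditioned on, so the path is blocked at Ss.
Path 4: Hh → Tt ← Rr → Gg ← Ss → Dd ← Ee
  Ss is a fork here and Ss is conditioned on, so the path is blocked at Ss.
Path 5: Hh → Tt ← Rr → Ss → Dd ← Ee
  Ss is a chain here and Ss is conditioned on, so the path is blocked at Ss.
Path 6: Hh → Tt ← Ee
  Tt is a collider and Tt is conditioned on, which opens it — no node blocks this path, so it is active.
Because an active path exists, Hh and Ee are not d-separated.

No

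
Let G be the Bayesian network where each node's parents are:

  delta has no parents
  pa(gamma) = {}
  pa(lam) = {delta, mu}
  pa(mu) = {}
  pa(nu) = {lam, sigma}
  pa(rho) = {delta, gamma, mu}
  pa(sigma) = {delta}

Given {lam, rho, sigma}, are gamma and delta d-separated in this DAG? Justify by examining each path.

Enumerating the 3 paths from gamma to delta and testing each for blocking by {lam, rho, sigma}:
Path 1: gamma → rho ← mu → lam ← delta
  rho is a collider and rho is conditioned on, which opens it; mu is a fork and mu is not conditioned on; lam is a collider and lam is conditioned on, which opens it — no node blocks this path, so it is active.
Path 2: gamma → rho ← mu → lam → nu ← sigma ← delta
  lam is a chain here and lam is conditioned on, so the path is blocked at lam.
Path 3: gamma → rho ← delta
  rho is a collider and rho is conditioned on, which opens it — no node blocks this path, so it is active.
At least one path is unblocked, so d-separation fails.

No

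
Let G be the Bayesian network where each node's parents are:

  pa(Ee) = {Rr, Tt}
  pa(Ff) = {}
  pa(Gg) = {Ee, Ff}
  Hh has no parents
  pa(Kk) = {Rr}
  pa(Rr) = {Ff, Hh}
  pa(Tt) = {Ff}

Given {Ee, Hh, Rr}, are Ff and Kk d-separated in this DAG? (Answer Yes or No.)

3 paths connect Ff and Kk; each must be blocked for d-separation to hold:
Path 1: Ff → Gg ← Ee ← Rr → Kk
  Gg is a collider here and neither Gg nor any of its descendants is conditioned on, so the collider stays closed — the path is blocked at Gg.
Path 2: Ff → Rr → Kk
  Rr is a chain here and Rr is conditioned on, so the path is blocked at Rr.
Path 3: Ff → Tt → Ee ← Rr → Kk
  Rr is a fork here and Rr is conditioned on, so the path is blocked at Rr.
Since every path is blocked, d-separation holds.

Yes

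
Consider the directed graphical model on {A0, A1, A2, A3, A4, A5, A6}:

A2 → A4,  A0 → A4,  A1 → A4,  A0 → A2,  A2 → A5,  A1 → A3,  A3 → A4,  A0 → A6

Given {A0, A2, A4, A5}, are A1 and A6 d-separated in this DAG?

Yes

We examine all 4 paths between A1 and A6:
Path 1: A1 → A3 → A4 ← A0 → A6
  A0 is a fork here and A0 is conditioned on, so the path is blocked at A0.
Path 2: A1 → A3 → A4 ← A2 ← A0 → A6
  A2 is a chain here and A2 is conditioned on, so the path is blocked at A2.
Path 3: A1 → A4 ← A0 → A6
  A0 is a fork here and A0 is conditioned on, so the path is blocked at A0.
Path 4: A1 → A4 ← A2 ← A0 → A6
  A2 is a chain here and A2 is conditioned on, so the path is blocked at A2.
Every path is blocked, so A1 and A6 are d-separated given {A0, A2, A4, A5}.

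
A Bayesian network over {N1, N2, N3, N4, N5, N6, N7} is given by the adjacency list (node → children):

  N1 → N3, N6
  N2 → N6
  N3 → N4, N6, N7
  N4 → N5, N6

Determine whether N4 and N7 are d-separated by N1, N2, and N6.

No

3 paths connect N4 and N7; each must be blocked for d-separation to hold:
  1. N4 ← N3 → N7 — N3:fork[open] ⇒ active
  2. N4 → N6 ← N3 → N7 — N6:collider[open]; N3:fork[open] ⇒ active
  3. N4 → N6 ← N1 → N3 → N7 — N6:collider[open]; N1:fork[blocks]; N3:chain[open] ⇒ blocked
Because an active path exists, N4 and N7 are not d-separated.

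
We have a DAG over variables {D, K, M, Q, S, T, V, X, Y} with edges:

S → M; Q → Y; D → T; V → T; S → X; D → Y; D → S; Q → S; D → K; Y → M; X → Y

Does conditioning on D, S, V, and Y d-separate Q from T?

Yes

We examine all 6 paths between Q and T:
Path 1: Q → S → M ← Y ← D → T
  S is a chain here and S is conditioned on, so the path is blocked at S.
Path 2: Q → S → X → Y ← D → T
  S is a chain here and S is conditioned on, so the path is blocked at S.
Path 3: Q → S ← D → T
  D is a fork here and D is conditioned on, so the path is blocked at D.
Path 4: Q → Y → M ← S ← D → T
  Y is a chain here and Y is conditioned on, so the path is blocked at Y.
Path 5: Q → Y ← X ← S ← D → T
  S is a chain here and S is conditioned on, so the path is blocked at S.
Path 6: Q → Y ← D → T
  D is a fork here and D is conditioned on, so the path is blocked at D.
Every path is blocked, so Q and T are d-separated given {D, S, V, Y}.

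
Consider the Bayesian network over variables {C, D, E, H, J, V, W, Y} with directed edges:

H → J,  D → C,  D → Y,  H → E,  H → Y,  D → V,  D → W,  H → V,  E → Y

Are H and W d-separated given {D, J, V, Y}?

Enumerating the 3 paths from H to W and testing each for blocking by {D, J, V, Y}:
  1. H → E → Y ← D → W — E:chain[open]; Y:collider[open]; D:fork[blocks] ⇒ blocked
  2. H → Y ← D → W — Y:collider[open]; D:fork[blocks] ⇒ blocked
  3. H → V ← D → W — V:collider[open]; D:fork[blocks] ⇒ blocked
All paths are blocked; H ⊥ W | {D, J, V, Y} holds.

Yes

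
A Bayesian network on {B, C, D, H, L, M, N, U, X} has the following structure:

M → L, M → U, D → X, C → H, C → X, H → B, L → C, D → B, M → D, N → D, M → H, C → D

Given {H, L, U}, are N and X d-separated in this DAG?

No

There are 6 undirected paths between N and X; checking each against the conditioning set {H, L, U}:
  1. N → D ← C → X — D:collider[blocks]; C:fork[open] ⇒ blocked
  2. N → D → B ← H ← C → X — D:chain[open]; B:collider[blocks]; H:chain[blocks]; C:fork[open] ⇒ blocked
  3. N → D → B ← H ← M → L → C → X — D:chain[open]; B:collider[blocks]; H:chain[blocks]; M:fork[open]; L:chain[blocks]; C:chain[open] ⇒ blocked
  4. N → D ← M → H ← C → X — D:collider[blocks]; M:fork[open]; H:collider[open]; C:fork[open] ⇒ blocked
  5. N → D ← M → L → C → X — D:collider[blocks]; M:fork[open]; L:chain[blocks]; C:chain[open] ⇒ blocked
  6. N → D → X — D:chain[open] ⇒ active
Because an active path exists, N and X are not d-separated.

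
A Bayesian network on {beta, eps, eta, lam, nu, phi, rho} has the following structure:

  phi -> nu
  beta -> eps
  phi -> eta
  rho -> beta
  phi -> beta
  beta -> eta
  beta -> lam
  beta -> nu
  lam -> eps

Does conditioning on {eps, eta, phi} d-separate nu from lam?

We examine all 6 paths between nu and lam:
Path 1: nu ← phi → eta ← beta → lam
  phi is a fork here and phi is conditioned on, so the path is blocked at phi.
Path 2: nu ← phi → eta ← beta → eps ← lam
  phi is a fork here and phi is conditioned on, so the path is blocked at phi.
Path 3: nu ← phi → beta → lam
  phi is a fork here and phi is conditioned on, so the path is blocked at phi.
Path 4: nu ← phi → beta → eps ← lam
  phi is a fork here and phi is conditioned on, so the path is blocked at phi.
Path 5: nu ← beta → lam
  beta is a fork and beta is not conditioned on — no node blocks this path, so it is active.
Path 6: nu ← beta → eps ← lam
  beta is a fork and beta is not conditioned on; eps is a collider and eps is conditioned on, which opens it — no node blocks this path, so it is active.
Since the path nu ← beta → lam is active, nu and lam are not d-separated given {eps, eta, phi}.

No — nu and lam are not d-separated given {eps, eta, phi}.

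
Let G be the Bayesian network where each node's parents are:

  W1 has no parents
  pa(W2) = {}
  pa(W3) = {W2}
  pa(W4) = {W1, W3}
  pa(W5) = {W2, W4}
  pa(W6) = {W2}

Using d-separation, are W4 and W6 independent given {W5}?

There are 2 undirected paths between W4 and W6; checking each against the conditioning set {W5}:
  1. W4 ← W3 ← W2 → W6 — W3:chain[open]; W2:fork[open] ⇒ active
  2. W4 → W5 ← W2 → W6 — W5:collider[open]; W2:fork[open] ⇒ active
Since the path W4 ← W3 ← W2 → W6 is active, W4 and W6 are not d-separated given {W5}.

No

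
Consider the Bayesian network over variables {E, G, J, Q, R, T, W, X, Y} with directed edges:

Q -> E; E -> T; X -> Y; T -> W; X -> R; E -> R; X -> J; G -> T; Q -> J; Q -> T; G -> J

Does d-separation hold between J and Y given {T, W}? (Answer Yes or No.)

No

We examine all 5 paths between J and Y:
Path 1: J ← X → Y
  X is a fork and X is not conditioned on — no node blocks this path, so it is active.
Path 2: J ← Q → T ← E → R ← X → Y
  R is a collider here and neither R nor any of its descendants is conditioned on, so the collider stays closed — the path is blocked at R.
Path 3: J ← Q → E → R ← X → Y
  R is a collider here and neither R nor any of its descendants is conditioned on, so the collider stays closed — the path is blocked at R.
Path 4: J ← G → T ← Q → E → R ← X → Y
  R is a collider here and neither R nor any of its descendants is conditioned on, so the collider stays closed — the path is blocked at R.
Path 5: J ← G → T ← E → R ← X → Y
  R is a collider here and neither R nor any of its descendants is conditioned on, so the collider stays closed — the path is blocked at R.
Because an active path exists, J and Y are not d-separated.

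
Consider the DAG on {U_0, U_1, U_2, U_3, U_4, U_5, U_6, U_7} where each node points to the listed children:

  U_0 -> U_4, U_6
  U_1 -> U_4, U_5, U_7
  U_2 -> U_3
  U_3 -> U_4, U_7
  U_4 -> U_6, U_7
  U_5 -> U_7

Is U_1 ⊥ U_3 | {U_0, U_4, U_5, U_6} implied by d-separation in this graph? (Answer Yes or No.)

We examine all 6 paths between U_1 and U_3:
Path 1: U_1 → U_7 ← U_4 ← U_3
  U_7 is a collider here and neither U_7 nor any of its descendants is conditioned on, so the collider stays closed — the path is blocked at U_7.
Path 2: U_1 → U_7 ← U_3
  U_7 is a collider here and neither U_7 nor any of its descendants is conditioned on, so the collider stays closed — the path is blocked at U_7.
Path 3: U_1 → U_5 → U_7 ← U_4 ← U_3
  U_5 is a chain here and U_5 is conditioned on, so the path is blocked at U_5.
Path 4: U_1 → U_5 → U_7 ← U_3
  U_5 is a chain here and U_5 is conditioned on, so the path is blocked at U_5.
Path 5: U_1 → U_4 → U_7 ← U_3
  U_4 is a chain here and U_4 is conditioned on, so the path is blocked at U_4.
Path 6: U_1 → U_4 ← U_3
  U_4 is a collider and U_4 is conditioned on, which opens it — no node blocks this path, so it is active.
At least one path is unblocked, so d-separation fails.

No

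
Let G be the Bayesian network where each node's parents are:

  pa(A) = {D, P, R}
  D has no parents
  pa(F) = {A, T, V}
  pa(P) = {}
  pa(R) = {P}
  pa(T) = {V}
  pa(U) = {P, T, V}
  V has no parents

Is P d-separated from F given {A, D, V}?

Yes

There are 6 undirected paths between P and F; checking each against the conditioning set {A, D, V}:
  1. P → U ← V → F — U:collider[blocks]; V:fork[blocks] ⇒ blocked
  2. P → U ← V → T → F — U:collider[blocks]; V:fork[blocks]; T:chain[open] ⇒ blocked
  3. P → U ← T ← V → F — U:collider[blocks]; T:chain[open]; V:fork[blocks] ⇒ blocked
  4. P → U ← T → F — U:collider[blocks]; T:fork[open] ⇒ blocked
  5. P → A → F — A:chain[blocks] ⇒ blocked
  6. P → R → A → F — R:chain[open]; A:chain[blocks] ⇒ blocked
All paths are blocked; P ⊥ F | {A, D, V} holds.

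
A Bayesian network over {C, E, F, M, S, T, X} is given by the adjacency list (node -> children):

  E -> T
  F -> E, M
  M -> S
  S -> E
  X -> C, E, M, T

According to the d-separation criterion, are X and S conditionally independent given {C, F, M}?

We examine all 6 paths between X and S:
  1. X → E ← S — E:collider[blocks] ⇒ blocked
  2. X → E ← F → M → S — E:collider[blocks]; F:fork[blocks]; M:chain[blocks] ⇒ blocked
  3. X → M → S — M:chain[blocks] ⇒ blocked
  4. X → M ← F → E ← S — M:collider[open]; F:fork[blocks]; E:collider[blocks] ⇒ blocked
  5. X → T ← E ← S — T:collider[blocks]; E:chain[open] ⇒ blocked
  6. X → T ← E ← F → M → S — T:collider[blocks]; E:chain[open]; F:fork[blocks]; M:chain[blocks] ⇒ blocked
All paths are blocked; X ⊥ S | {C, F, M} holds.

Yes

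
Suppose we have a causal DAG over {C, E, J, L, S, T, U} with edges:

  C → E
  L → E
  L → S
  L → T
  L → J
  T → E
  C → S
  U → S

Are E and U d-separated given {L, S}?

There are 3 undirected paths between E and U; checking each against the conditioning set {L, S}:
Path 1: E ← L → S ← U
  L is a fork here and L is conditioned on, so the path is blocked at L.
Path 2: E ← C → S ← U
  C is a fork and C is not conditioned on; S is a collider and S is conditioned on, which opens it — no node blocks this path, so it is active.
Path 3: E ← T ← L → S ← U
  L is a fork here and L is conditioned on, so the path is blocked at L.
Because an active path exists, E and U are not d-separated.

No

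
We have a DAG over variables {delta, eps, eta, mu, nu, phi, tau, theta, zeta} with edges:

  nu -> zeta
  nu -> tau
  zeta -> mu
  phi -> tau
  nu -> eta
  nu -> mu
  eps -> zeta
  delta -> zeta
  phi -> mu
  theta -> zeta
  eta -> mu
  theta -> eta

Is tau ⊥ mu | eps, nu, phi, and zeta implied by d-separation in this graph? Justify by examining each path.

Yes

We examine all 6 paths between tau and mu:
  1. tau ← phi → mu — phi:fork[blocks] ⇒ blocked
  2. tau ← nu → zeta ← theta → eta → mu — nu:fork[blocks]; zeta:collider[open]; theta:fork[open]; eta:chain[open] ⇒ blocked
  3. tau ← nu → zeta → mu — nu:fork[blocks]; zeta:chain[blocks] ⇒ blocked
  4. tau ← nu → eta ← theta → zeta → mu — nu:fork[blocks]; eta:collider[blocks]; theta:fork[open]; zeta:chain[blocks] ⇒ blocked
  5. tau ← nu → eta → mu — nu:fork[blocks]; eta:chain[open] ⇒ blocked
  6. tau ← nu → mu — nu:fork[blocks] ⇒ blocked
Since every path is blocked, d-separation holds.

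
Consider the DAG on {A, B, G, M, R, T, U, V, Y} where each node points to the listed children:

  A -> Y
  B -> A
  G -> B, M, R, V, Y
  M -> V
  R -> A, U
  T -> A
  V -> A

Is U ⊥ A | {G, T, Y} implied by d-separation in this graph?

No

Enumerating the 5 paths from U to A and testing each for blocking by {G, T, Y}:
Path 1: U ← R ← G → M → V → A
  G is a fork here and G is conditioned on, so the path is blocked at G.
Path 2: U ← R ← G → V → A
  G is a fork here and G is conditioned on, so the path is blocked at G.
Path 3: U ← R ← G → B → A
  G is a fork here and G is conditioned on, so the path is blocked at G.
Path 4: U ← R ← G → Y ← A
  G is a fork here and G is conditioned on, so the path is blocked at G.
Path 5: U ← R → A
  R is a fork and R is not conditioned on — no node blocks this path, so it is active.
At least one path is unblocked, so d-separation fails.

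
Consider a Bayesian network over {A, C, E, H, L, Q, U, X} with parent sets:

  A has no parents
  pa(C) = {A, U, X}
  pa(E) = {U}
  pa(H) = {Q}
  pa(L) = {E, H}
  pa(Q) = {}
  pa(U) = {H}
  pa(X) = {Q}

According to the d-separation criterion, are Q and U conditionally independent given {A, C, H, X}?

Yes — Q and U are d-separated given {A, C, H, X}.

Enumerating the 3 paths from Q to U and testing each for blocking by {A, C, H, X}:
Path 1: Q → H → U
  H is a chain here and H is conditioned on, so the path is blocked at H.
Path 2: Q → H → L ← E ← U
  H is a chain here and H is conditioned on, so the path is blocked at H.
Path 3: Q → X → C ← U
  X is a chain here and X is conditioned on, so the path is blocked at X.
Every path is blocked, so Q and U are d-separated given {A, C, H, X}.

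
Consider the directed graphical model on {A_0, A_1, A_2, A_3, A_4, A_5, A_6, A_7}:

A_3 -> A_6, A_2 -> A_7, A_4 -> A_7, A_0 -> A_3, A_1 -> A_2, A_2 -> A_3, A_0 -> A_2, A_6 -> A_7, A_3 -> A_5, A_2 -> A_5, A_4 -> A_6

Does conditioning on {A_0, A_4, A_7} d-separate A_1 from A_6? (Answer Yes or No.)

No

We examine all 5 paths between A_1 and A_6:
  1. A_1 → A_2 → A_7 ← A_6 — A_2:chain[open]; A_7:collider[open] ⇒ active
  2. A_1 → A_2 → A_7 ← A_4 → A_6 — A_2:chain[open]; A_7:collider[open]; A_4:fork[blocks] ⇒ blocked
  3. A_1 → A_2 ← A_0 → A_3 → A_6 — A_2:collider[open]; A_0:fork[blocks]; A_3:chain[open] ⇒ blocked
  4. A_1 → A_2 → A_5 ← A_3 → A_6 — A_2:chain[open]; A_5:collider[blocks]; A_3:fork[open] ⇒ blocked
  5. A_1 → A_2 → A_3 → A_6 — A_2:chain[open]; A_3:chain[open] ⇒ active
Since the path A_1 → A_2 → A_7 ← A_6 is active, A_1 and A_6 are not d-separated given {A_0, A_4, A_7}.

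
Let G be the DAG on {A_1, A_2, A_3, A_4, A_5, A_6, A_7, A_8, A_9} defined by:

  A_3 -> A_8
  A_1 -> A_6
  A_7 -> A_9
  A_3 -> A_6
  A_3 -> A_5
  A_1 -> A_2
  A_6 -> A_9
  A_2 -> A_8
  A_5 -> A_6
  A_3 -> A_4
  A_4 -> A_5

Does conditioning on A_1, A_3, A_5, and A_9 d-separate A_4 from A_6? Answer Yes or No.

Yes

There are 6 undirected paths between A_4 and A_6; checking each against the conditioning set {A_1, A_3, A_5, A_9}:
Path 1: A_4 ← A_3 → A_6
  A_3 is a fork here and A_3 is conditioned on, so the path is blocked at A_3.
Path 2: A_4 ← A_3 → A_8 ← A_2 ← A_1 → A_6
  A_3 is a fork here and A_3 is conditioned on, so the path is blocked at A_3.
Path 3: A_4 ← A_3 → A_5 → A_6
  A_3 is a fork here and A_3 is conditioned on, so the path is blocked at A_3.
Path 4: A_4 → A_5 → A_6
  A_5 is a chain here and A_5 is conditioned on, so the path is blocked at A_5.
Path 5: A_4 → A_5 ← A_3 → A_6
  A_3 is a fork here and A_3 is conditioned on, so the path is blocked at A_3.
Path 6: A_4 → A_5 ← A_3 → A_8 ← A_2 ← A_1 → A_6
  A_3 is a fork here and A_3 is conditioned on, so the path is blocked at A_3.
All paths are blocked; A_4 ⊥ A_6 | {A_1, A_3, A_5, A_9} holds.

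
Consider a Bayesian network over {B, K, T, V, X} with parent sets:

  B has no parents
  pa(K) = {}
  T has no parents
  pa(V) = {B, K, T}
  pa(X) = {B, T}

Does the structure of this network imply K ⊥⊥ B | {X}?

2 paths connect K and B; each must be blocked for d-separation to hold:
Path 1: K → V ← B
  V is a collider here and neither V nor any of its descendants is conditioned on, so the collider stays closed — the path is blocked at V.
Path 2: K → V ← T → X ← B
  V is a collider here and neither V nor any of its descendants is conditioned on, so the collider stays closed — the path is blocked at V.
All paths are blocked; K ⊥ B | {X} holds.

Yes — K and B are d-separated given {X}.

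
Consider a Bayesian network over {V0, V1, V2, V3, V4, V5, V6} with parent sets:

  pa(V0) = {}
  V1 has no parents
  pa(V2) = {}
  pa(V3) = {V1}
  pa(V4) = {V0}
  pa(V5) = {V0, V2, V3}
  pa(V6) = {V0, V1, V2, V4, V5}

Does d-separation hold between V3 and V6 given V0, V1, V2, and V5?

Yes

There are 5 undirected paths between V3 and V6; checking each against the conditioning set {V0, V1, V2, V5}:
  1. V3 → V5 → V6 — V5:chain[blocks] ⇒ blocked
  2. V3 → V5 ← V0 → V6 — V5:collider[open]; V0:fork[blocks] ⇒ blocked
  3. V3 → V5 ← V0 → V4 → V6 — V5:collider[open]; V0:fork[blocks]; V4:chain[open] ⇒ blocked
  4. V3 → V5 ← V2 → V6 — V5:collider[open]; V2:fork[blocks] ⇒ blocked
  5. V3 ← V1 → V6 — V1:fork[blocks] ⇒ blocked
All paths are blocked; V3 ⊥ V6 | {V0, V1, V2, V5} holds.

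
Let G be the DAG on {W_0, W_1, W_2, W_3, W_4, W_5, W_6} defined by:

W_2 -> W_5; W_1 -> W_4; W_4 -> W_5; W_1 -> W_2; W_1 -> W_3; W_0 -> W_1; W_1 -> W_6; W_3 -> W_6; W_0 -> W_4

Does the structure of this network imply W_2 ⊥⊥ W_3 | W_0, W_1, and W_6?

Enumerating the 6 paths from W_2 to W_3 and testing each for blocking by {W_0, W_1, W_6}:
Path 1: W_2 ← W_1 → W_3
  W_1 is a fork here and W_1 is conditioned on, so the path is blocked at W_1.
Path 2: W_2 ← W_1 → W_6 ← W_3
  W_1 is a fork here and W_1 is conditioned on, so the path is blocked at W_1.
Path 3: W_2 → W_5 ← W_4 ← W_1 → W_3
  W_5 is a collider here and neither W_5 nor any of its descendants is conditioned on, so the collider stays closed — the path is blocked at W_5.
Path 4: W_2 → W_5 ← W_4 ← W_1 → W_6 ← W_3
  W_5 is a collider here and neither W_5 nor any of its descendants is conditioned on, so the collider stays closed — the path is blocked at W_5.
Path 5: W_2 → W_5 ← W_4 ← W_0 → W_1 → W_3
  W_5 is a collider here and neither W_5 nor any of its descendants is conditioned on, so the collider stays closed — the path is blocked at W_5.
Path 6: W_2 → W_5 ← W_4 ← W_0 → W_1 → W_6 ← W_3
  W_5 is a collider here and neither W_5 nor any of its descendants is conditioned on, so the collider stays closed — the path is blocked at W_5.
All paths are blocked; W_2 ⊥ W_3 | {W_0, W_1, W_6} holds.

Yes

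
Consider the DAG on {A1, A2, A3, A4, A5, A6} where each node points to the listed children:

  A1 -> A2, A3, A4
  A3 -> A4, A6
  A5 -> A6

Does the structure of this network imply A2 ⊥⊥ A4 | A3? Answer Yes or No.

We examine all 2 paths between A2 and A4:
Path 1: A2 ← A1 → A4
  A1 is a fork and A1 is not conditioned on — no node blocks this path, so it is active.
Path 2: A2 ← A1 → A3 → A4
  A3 is a chain here and A3 is conditioned on, so the path is blocked at A3.
Since the path A2 ← A1 → A4 is active, A2 and A4 are not d-separated given {A3}.

No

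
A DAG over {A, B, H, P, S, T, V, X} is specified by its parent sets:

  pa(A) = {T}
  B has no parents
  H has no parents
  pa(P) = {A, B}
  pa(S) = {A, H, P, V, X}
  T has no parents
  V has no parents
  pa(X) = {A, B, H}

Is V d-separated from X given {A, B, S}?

No

We examine all 6 paths between V and X:
Path 1: V → S ← X
  S is a collider and S is conditioned on, which opens it — no node blocks this path, so it is active.
Path 2: V → S ← A → X
  A is a fork here and A is conditioned on, so the path is blocked at A.
Path 3: V → S ← A → P ← B → X
  A is a fork here and A is conditioned on, so the path is blocked at A.
Path 4: V → S ← P ← B → X
  B is a fork here and B is conditioned on, so the path is blocked at B.
Path 5: V → S ← P ← A → X
  A is a fork here and A is conditioned on, so the path is blocked at A.
Path 6: V → S ← H → X
  S is a collider and S is conditioned on, which opens it; H is a fork and H is not conditioned on — no node blocks this path, so it is active.
At least one path is unblocked, so d-separation fails.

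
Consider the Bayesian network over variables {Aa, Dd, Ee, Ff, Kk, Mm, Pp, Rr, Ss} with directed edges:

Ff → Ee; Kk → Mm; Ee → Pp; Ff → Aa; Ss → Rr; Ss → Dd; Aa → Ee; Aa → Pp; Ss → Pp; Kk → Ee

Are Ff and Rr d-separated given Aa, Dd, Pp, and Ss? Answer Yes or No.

Enumerating the 4 paths from Ff to Rr and testing each for blocking by {Aa, Dd, Pp, Ss}:
Path 1: Ff → Ee → Pp ← Ss → Rr
  Ss is a fork here and Ss is conditioned on, so the path is blocked at Ss.
Path 2: Ff → Ee ← Aa → Pp ← Ss → Rr
  Aa is a fork here and Aa is conditioned on, so the path is blocked at Aa.
Path 3: Ff → Aa → Pp ← Ss → Rr
  Aa is a chain here and Aa is conditioned on, so the path is blocked at Aa.
Path 4: Ff → Aa → Ee → Pp ← Ss → Rr
  Aa is a chain here and Aa is conditioned on, so the path is blocked at Aa.
Every path is blocked, so Ff and Rr are d-separated given {Aa, Dd, Pp, Ss}.

Yes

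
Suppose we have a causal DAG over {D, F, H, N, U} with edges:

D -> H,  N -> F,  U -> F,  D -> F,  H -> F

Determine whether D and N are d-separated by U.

Yes

We examine all 2 paths between D and N:
Path 1: D → H → F ← N
  F is a collider here and neither F nor any of its descendants is conditioned on, so the collider stays closed — the path is blocked at F.
Path 2: D → F ← N
  F is a collider here and neither F nor any of its descendants is conditioned on, so the collider stays closed — the path is blocked at F.
Every path is blocked, so D and N are d-separated given {U}.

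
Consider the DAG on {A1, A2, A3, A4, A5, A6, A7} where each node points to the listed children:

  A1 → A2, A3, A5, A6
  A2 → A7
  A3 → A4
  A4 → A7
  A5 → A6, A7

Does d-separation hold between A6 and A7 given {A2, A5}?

Enumerating the 6 paths from A6 to A7 and testing each for blocking by {A2, A5}:
Path 1: A6 ← A1 → A3 → A4 → A7
  A1 is a fork and A1 is not conditioned on; A3 is a chain and A3 is not conditioned on; A4 is a chain and A4 is not conditioned on — no node blocks this path, so it is active.
Path 2: A6 ← A1 → A2 → A7
  A2 is a chain here and A2 is conditioned on, so the path is blocked at A2.
Path 3: A6 ← A1 → A5 → A7
  A5 is a chain here and A5 is conditioned on, so the path is blocked at A5.
Path 4: A6 ← A5 ← A1 → A3 → A4 → A7
  A5 is a chain here and A5 is conditioned on, so the path is blocked at A5.
Path 5: A6 ← A5 ← A1 → A2 → A7
  A5 is a chain here and A5 is conditioned on, so the path is blocked at A5.
Path 6: A6 ← A5 → A7
  A5 is a fork here and A5 is conditioned on, so the path is blocked at A5.
At least one path is unblocked, so d-separation fails.

No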